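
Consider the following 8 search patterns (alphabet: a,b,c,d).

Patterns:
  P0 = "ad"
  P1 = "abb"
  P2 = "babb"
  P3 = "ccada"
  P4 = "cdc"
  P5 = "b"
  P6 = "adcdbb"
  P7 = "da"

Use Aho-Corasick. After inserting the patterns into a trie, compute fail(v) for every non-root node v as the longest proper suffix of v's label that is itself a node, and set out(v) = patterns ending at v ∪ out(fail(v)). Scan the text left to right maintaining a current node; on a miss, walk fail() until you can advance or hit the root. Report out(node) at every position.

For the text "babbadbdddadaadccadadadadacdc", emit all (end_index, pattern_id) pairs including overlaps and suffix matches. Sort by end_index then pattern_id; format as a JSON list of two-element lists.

Build:
Trie (insert patterns):
  n0 'ε': a→1 b→5 c→9 d→20
  n1 'a': b→3 d→2
  n2 'ad': c→16  [P0 ends]
  n3 'ab': b→4
  n4 'abb': ·  [P1 ends]
  n5 'b': a→6  [P5 ends]
  n6 'ba': b→7
  n7 'bab': b→8
  n8 'babb': ·  [P2 ends]
  n9 'c': c→10 d→14
  n10 'cc': a→11
  n11 'cca': d→12
  n12 'ccad': a→13
  n13 'ccada': ·  [P3 ends]
  n14 'cd': c→15
  n15 'cdc': ·  [P4 ends]
  n16 'adc': d→17
  n17 'adcd': b→18
  n18 'adcdb': b→19
  n19 'adcdbb': ·  [P6 ends]
  n20 'd': a→21
  n21 'da': ·  [P7 ends]

Failure links (BFS by depth):
  n1('a'): parent n0 fail=0; on 'a' 0 → fail=0;  out ∅∪∅=∅
  n5('b'): parent n0 fail=0; on 'b' 0 → fail=0;  out {5}∪∅={5}
  n9('c'): parent n0 fail=0; on 'c' 0 → fail=0;  out ∅∪∅=∅
  n20('d'): parent n0 fail=0; on 'd' 0 → fail=0;  out ∅∪∅=∅
  n2('ad'): parent n1 fail=0; on 'd' 0 → fail=20;  out {0}∪∅={0}
  n3('ab'): parent n1 fail=0; on 'b' 0 → fail=5;  out ∅∪{5}={5}
  n6('ba'): parent n5 fail=0; on 'a' 0 → fail=1;  out ∅∪∅=∅
  n10('cc'): parent n9 fail=0; on 'c' 0 → fail=9;  out ∅∪∅=∅
  n14('cd'): parent n9 fail=0; on 'd' 0 → fail=20;  out ∅∪∅=∅
  n21('da'): parent n20 fail=0; on 'a' 0 → fail=1;  out {7}∪∅={7}
  n4('abb'): parent n3 fail=5; on 'b' 5→0 → fail=5;  out {1}∪{5}={1,5}
  n7('bab'): parent n6 fail=1; on 'b' 1 → fail=3;  out ∅∪{5}={5}
  n11('cca'): parent n10 fail=9; on 'a' 9→0 → fail=1;  out ∅∪∅=∅
  n15('cdc'): parent n14 fail=20; on 'c' 20→0 → fail=9;  out {4}∪∅={4}
  n16('adc'): parent n2 fail=20; on 'c' 20→0 → fail=9;  out ∅∪∅=∅
  n8('babb'): parent n7 fail=3; on 'b' 3 → fail=4;  out {2}∪{1,5}={1,2,5}
  n12('ccad'): parent n11 fail=1; on 'd' 1 → fail=2;  out ∅∪{0}={0}
  n17('adcd'): parent n16 fail=9; on 'd' 9 → fail=14;  out ∅∪∅=∅
  n13('ccada'): parent n12 fail=2; on 'a' 2→20 → fail=21;  out {3}∪{7}={3,7}
  n18('adcdb'): parent n17 fail=14; on 'b' 14→20→0 → fail=5;  out ∅∪{5}={5}
  n19('adcdbb'): parent n18 fail=5; on 'b' 5→0 → fail=5;  out {6}∪{5}={5,6}

Run:
i=0 'b': node 0→5  → match P5@[0:0]
i=1 'a': node 5→6
i=2 'b': node 6→7  → match P5@[2:2]
i=3 'b': node 7→8  → match P1@[1:3],P2@[0:3],P5@[3:3]
i=4 'a': node 8→6 (via fail)
i=5 'd': node 6→2 (via fail)  → match P0@[4:5]
i=6 'b': node 2→5 (via fail)  → match P5@[6:6]
i=7 'd': node 5→20 (via fail)
i=8 'd': node 20→20 (via fail)
i=9 'd': node 20→20 (via fail)
i=10 'a': node 20→21  → match P7@[9:10]
i=11 'd': node 21→2 (via fail)  → match P0@[10:11]
i=12 'a': node 2→21 (via fail)  → match P7@[11:12]
i=13 'a': node 21→1 (via fail)
i=14 'd': node 1→2  → match P0@[13:14]
i=15 'c': node 2→16
i=16 'c': node 16→10 (via fail)
i=17 'a': node 10→11
i=18 'd': node 11→12  → match P0@[17:18]
i=19 'a': node 12→13  → match P3@[15:19],P7@[18:19]
i=20 'd': node 13→2 (via fail)  → match P0@[19:20]
i=21 'a': node 2→21 (via fail)  → match P7@[20:21]
i=22 'd': node 21→2 (via fail)  → match P0@[21:22]
i=23 'a': node 2→21 (via fail)  → match P7@[22:23]
i=24 'd': node 21→2 (via fail)  → match P0@[23:24]
i=25 'a': node 2→21 (via fail)  → match P7@[24:25]
i=26 'c': node 21→9 (via fail)
i=27 'd': node 9→14
i=28 'c': node 14→15  → match P4@[26:28]

Matches: [[0,5],[2,5],[3,1],[3,2],[3,5],[5,0],[6,5],[10,7],[11,0],[12,7],[14,0],[18,0],[19,3],[19,7],[20,0],[21,7],[22,0],[23,7],[24,0],[25,7],[28,4]]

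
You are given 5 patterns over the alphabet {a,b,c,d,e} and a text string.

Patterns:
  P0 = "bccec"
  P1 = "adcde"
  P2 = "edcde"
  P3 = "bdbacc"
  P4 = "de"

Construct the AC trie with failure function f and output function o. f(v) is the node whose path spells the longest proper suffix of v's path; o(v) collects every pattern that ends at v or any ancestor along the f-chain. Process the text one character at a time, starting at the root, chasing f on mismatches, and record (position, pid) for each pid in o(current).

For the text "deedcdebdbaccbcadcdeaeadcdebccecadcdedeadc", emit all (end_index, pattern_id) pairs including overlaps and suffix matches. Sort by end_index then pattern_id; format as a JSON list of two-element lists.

Build:
Trie nodes:
  0='ε' goto a→6 b→1 d→21 e→11
  1='b' goto c→2 d→16
  2='bc' goto c→3
  3='bcc' goto e→4
  4='bcce' goto c→5
  5='bccec' goto ·  ←P0
  6='a' goto d→7
  7='ad' goto c→8
  8='adc' goto d→9
  9='adcd' goto e→10
  10='adcde' goto ·  ←P1
  11='e' goto d→12
  12='ed' goto c→13
  13='edc' goto d→14
  14='edcd' goto e→15
  15='edcde' goto ·  ←P2
  16='bd' goto b→17
  17='bdb' goto a→18
  18='bdba' goto c→19
  19='bdbac' goto c→20
  20='bdbacc' goto ·  ←P3
  21='d' goto e→22
  22='de' goto ·  ←P4

Failure links (BFS by depth):
  fail(1) 'b': from fail(0)=0 chase 'b': 0 ⇒ 0;  out=∅∪out(0)=∅
  fail(6) 'a': from fail(0)=0 chase 'a': 0 ⇒ 0;  out=∅∪out(0)=∅
  fail(11) 'e': from fail(0)=0 chase 'e': 0 ⇒ 0;  out=∅∪out(0)=∅
  fail(21) 'd': from fail(0)=0 chase 'd': 0 ⇒ 0;  out=∅∪out(0)=∅
  fail(2) 'bc': from fail(1)=0 chase 'c': 0 ⇒ 0;  out=∅∪out(0)=∅
  fail(7) 'ad': from fail(6)=0 chase 'd': 0 ⇒ 21;  out=∅∪out(21)=∅
  fail(12) 'ed': from fail(11)=0 chase 'd': 0 ⇒ 21;  out=∅∪out(21)=∅
  fail(16) 'bd': from fail(1)=0 chase 'd': 0 ⇒ 21;  out=∅∪out(21)=∅
  fail(22) 'de': from fail(21)=0 chase 'e': 0 ⇒ 11;  out={4}∪out(11)={4}
  fail(3) 'bcc': from fail(2)=0 chase 'c': 0 ⇒ 0;  out=∅∪out(0)=∅
  fail(8) 'adc': from fail(7)=21 chase 'c': 21→0 ⇒ 0;  out=∅∪out(0)=∅
  fail(13) 'edc': from fail(12)=21 chase 'c': 21→0 ⇒ 0;  out=∅∪out(0)=∅
  fail(17) 'bdb': from fail(16)=21 chase 'b': 21→0 ⇒ 1;  out=∅∪out(1)=∅
  fail(4) 'bcce': from fail(3)=0 chase 'e': 0 ⇒ 11;  out=∅∪out(11)=∅
  fail(9) 'adcd': from fail(8)=0 chase 'd': 0 ⇒ 21;  out=∅∪out(21)=∅
  fail(14) 'edcd': from fail(13)=0 chase 'd': 0 ⇒ 21;  out=∅∪out(21)=∅
  fail(18) 'bdba': from fail(17)=1 chase 'a': 1→0 ⇒ 6;  out=∅∪out(6)=∅
  fail(5) 'bccec': from fail(4)=11 chase 'c': 11→0 ⇒ 0;  out={0}∪out(0)={0}
  fail(10) 'adcde': from fail(9)=21 chase 'e': 21 ⇒ 22;  out={1}∪out(22)={1,4}
  fail(15) 'edcde': from fail(14)=21 chase 'e': 21 ⇒ 22;  out={2}∪out(22)={2,4}
  fail(19) 'bdbac': from fail(18)=6 chase 'c': 6→0 ⇒ 0;  out=∅∪out(0)=∅
  fail(20) 'bdbacc': from fail(19)=0 chase 'c': 0 ⇒ 0;  out={3}∪out(0)={3}

Text stream:
i=0 'd': node 0→21
i=1 'e': node 21→22  → match P4@[0:1]
i=2 'e': node 22→11 ·f
i=3 'd': node 11→12
i=4 'c': node 12→13
i=5 'd': node 13→14
i=6 'e': node 14→15  → match P2@[2:6],P4@[5:6]
i=7 'b': node 15→1 ·f
i=8 'd': node 1→16
i=9 'b': node 16→17
i=10 'a': node 17→18
i=11 'c': node 18→19
i=12 'c': node 19→20  → match P3@[7:12]
i=13 'b': node 20→1 ·f
i=14 'c': node 1→2
i=15 'a': node 2→6 ·f
i=16 'd': node 6→7
i=17 'c': node 7→8
i=18 'd': node 8→9
i=19 'e': node 9→10  → match P1@[15:19],P4@[18:19]
i=20 'a': node 10→6 ·f
i=21 'e': node 6→11 ·f
i=22 'a': node 11→6 ·f
i=23 'd': node 6→7
i=24 'c': node 7→8
i=25 'd': node 8→9
i=26 'e': node 9→10  → match P1@[22:26],P4@[25:26]
i=27 'b': node 10→1 ·f
i=28 'c': node 1→2
i=29 'c': node 2→3
i=30 'e': node 3→4
i=31 'c': node 4→5  → match P0@[27:31]
i=32 'a': node 5→6 ·f
i=33 'd': node 6→7
i=34 'c': node 7→8
i=35 'd': node 8→9
i=36 'e': node 9→10  → match P1@[32:36],P4@[35:36]
i=37 'd': node 10→12 ·f
i=38 'e': node 12→22 ·f  → match P4@[37:38]
i=39 'a': node 22→6 ·f
i=40 'd': node 6→7
i=41 'c': node 7→8

Result: [[1,4],[6,2],[6,4],[12,3],[19,1],[19,4],[26,1],[26,4],[31,0],[36,1],[36,4],[38,4]]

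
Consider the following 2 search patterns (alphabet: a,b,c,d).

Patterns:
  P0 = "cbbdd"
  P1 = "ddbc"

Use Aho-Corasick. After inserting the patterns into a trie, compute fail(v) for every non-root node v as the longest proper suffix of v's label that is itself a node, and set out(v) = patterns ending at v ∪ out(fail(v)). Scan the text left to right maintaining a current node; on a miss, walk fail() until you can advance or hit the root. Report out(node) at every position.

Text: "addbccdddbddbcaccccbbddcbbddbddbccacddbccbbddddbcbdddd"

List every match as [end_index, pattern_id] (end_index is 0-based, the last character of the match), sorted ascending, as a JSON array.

Build automaton:
Trie (insert patterns):
  n0 'ε': c→1 d→6
  n1 'c': b→2
  n2 'cb': b→3
  n3 'cbb': d→4
  n4 'cbbd': d→5
  n5 'cbbdd': ·  [P0 ends]
  n6 'd': d→7
  n7 'dd': b→8
  n8 'ddb': c→9
  n9 'ddbc': ·  [P1 ends]

Failure links (BFS by depth):
  n1('c'): parent n0 fail=0; on 'c' 0 → fail=0;  out ∅∪∅=∅
  n6('d'): parent n0 fail=0; on 'd' 0 → fail=0;  out ∅∪∅=∅
  n2('cb'): parent n1 fail=0; on 'b' 0 → fail=0;  out ∅∪∅=∅
  n7('dd'): parent n6 fail=0; on 'd' 0 → fail=6;  out ∅∪∅=∅
  n3('cbb'): parent n2 fail=0; on 'b' 0 → fail=0;  out ∅∪∅=∅
  n8('ddb'): parent n7 fail=6; on 'b' 6→0 → fail=0;  out ∅∪∅=∅
  n4('cbbd'): parent n3 fail=0; on 'd' 0 → fail=6;  out ∅∪∅=∅
  n9('ddbc'): parent n8 fail=0; on 'c' 0 → fail=1;  out {1}∪∅={1}
  n5('cbbdd'): parent n4 fail=6; on 'd' 6 → fail=7;  out {0}∪∅={0}

Scan:
[0] read 'a'  n0⇒n0
[1] read 'd'  n0⇒n6
[2] read 'd'  n6⇒n7
[3] read 'b'  n7⇒n8
[4] read 'c'  n8⇒n9  ** P1@[1:4]
[5] read 'c'  n9⇒n1 (fail-walked)
[6] read 'd'  n1⇒n6 (fail-walked)
[7] read 'd'  n6⇒n7
[8] read 'd'  n7⇒n7 (fail-walked)
[9] read 'b'  n7⇒n8
[10] read 'd'  n8⇒n6 (fail-walked)
[11] read 'd'  n6⇒n7
[12] read 'b'  n7⇒n8
[13] read 'c'  n8⇒n9  ** P1@[10:13]
[14] read 'a'  n9⇒n0 (fail-walked)
[15] read 'c'  n0⇒n1
[16] read 'c'  n1⇒n1 (fail-walked)
[17] read 'c'  n1⇒n1 (fail-walked)
[18] read 'c'  n1⇒n1 (fail-walked)
[19] read 'b'  n1⇒n2
[20] read 'b'  n2⇒n3
[21] read 'd'  n3⇒n4
[22] read 'd'  n4⇒n5  ** P0@[18:22]
[23] read 'c'  n5⇒n1 (fail-walked)
[24] read 'b'  n1⇒n2
[25] read 'b'  n2⇒n3
[26] read 'd'  n3⇒n4
[27] read 'd'  n4⇒n5  ** P0@[23:27]
[28] read 'b'  n5⇒n8 (fail-walked)
[29] read 'd'  n8⇒n6 (fail-walked)
[30] read 'd'  n6⇒n7
[31] read 'b'  n7⇒n8
[32] read 'c'  n8⇒n9  ** P1@[29:32]
[33] read 'c'  n9⇒n1 (fail-walked)
[34] read 'a'  n1⇒n0 (fail-walked)
[35] read 'c'  n0⇒n1
[36] read 'd'  n1⇒n6 (fail-walked)
[37] read 'd'  n6⇒n7
[38] read 'b'  n7⇒n8
[39] read 'c'  n8⇒n9  ** P1@[36:39]
[40] read 'c'  n9⇒n1 (fail-walked)
[41] read 'b'  n1⇒n2
[42] read 'b'  n2⇒n3
[43] read 'd'  n3⇒n4
[44] read 'd'  n4⇒n5  ** P0@[40:44]
[45] read 'd'  n5⇒n7 (fail-walked)
[46] read 'd'  n7⇒n7 (fail-walked)
[47] read 'b'  n7⇒n8
[48] read 'c'  n8⇒n9  ** P1@[45:48]
[49] read 'b'  n9⇒n2 (fail-walked)
[50] read 'd'  n2⇒n6 (fail-walked)
[51] read 'd'  n6⇒n7
[52] read 'd'  n7⇒n7 (fail-walked)
[53] read 'd'  n7⇒n7 (fail-walked)

Matches: [[4,1],[13,1],[22,0],[27,0],[32,1],[39,1],[44,0],[48,1]]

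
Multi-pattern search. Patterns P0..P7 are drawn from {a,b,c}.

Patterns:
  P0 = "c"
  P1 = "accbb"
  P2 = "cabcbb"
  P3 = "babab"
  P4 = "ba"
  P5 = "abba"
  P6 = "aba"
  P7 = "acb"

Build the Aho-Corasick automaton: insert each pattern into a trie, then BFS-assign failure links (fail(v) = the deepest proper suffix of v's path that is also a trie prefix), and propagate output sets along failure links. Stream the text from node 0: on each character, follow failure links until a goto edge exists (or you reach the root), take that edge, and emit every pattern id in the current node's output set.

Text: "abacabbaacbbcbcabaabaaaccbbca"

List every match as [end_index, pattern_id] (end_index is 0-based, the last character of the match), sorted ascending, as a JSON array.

Build:
Trie nodes:
  n0 'ε': a→2 b→12 c→1
  n1 'c': a→7  ←P0
  n2 'a': b→17 c→3
  n3 'ac': b→21 c→4
  n4 'acc': b→5
  n5 'accb': b→6
  n6 'accbb': ·  ←P1
  n7 'ca': b→8
  n8 'cab': c→9
  n9 'cabc': b→10
  n10 'cabcb': b→11
  n11 'cabcbb': ·  ←P2
  n12 'b': a→13
  n13 'ba': b→14  ←P4
  n14 'bab': a→15
  n15 'baba': b→16
  n16 'babab': ·  ←P3
  n17 'ab': a→20 b→18
  n18 'abb': a→19
  n19 'abba': ·  ←P5
  n20 'aba': ·  ←P6
  n21 'acb': ·  ←P7

BFS fail/out derivation:
  n1('c'): parent n0 fail=0; on 'c' 0 → fail=0;  out {0}∪∅={0}
  n2('a'): parent n0 fail=0; on 'a' 0 → fail=0;  out ∅∪∅=∅
  n12('b'): parent n0 fail=0; on 'b' 0 → fail=0;  out ∅∪∅=∅
  n3('ac'): parent n2 fail=0; on 'c' 0 → fail=1;  out ∅∪{0}={0}
  n7('ca'): parent n1 fail=0; on 'a' 0 → fail=2;  out ∅∪∅=∅
  n13('ba'): parent n12 fail=0; on 'a' 0 → fail=2;  out {4}∪∅={4}
  n17('ab'): parent n2 fail=0; on 'b' 0 → fail=12;  out ∅∪∅=∅
  n4('acc'): parent n3 fail=1; on 'c' 1→0 → fail=1;  out ∅∪{0}={0}
  n8('cab'): parent n7 fail=2; on 'b' 2 → fail=17;  out ∅∪∅=∅
  n14('bab'): parent n13 fail=2; on 'b' 2 → fail=17;  out ∅∪∅=∅
  n18('abb'): parent n17 fail=12; on 'b' 12→0 → fail=12;  out ∅∪∅=∅
  n20('aba'): parent n17 fail=12; on 'a' 12 → fail=13;  out {6}∪{4}={4,6}
  n21('acb'): parent n3 fail=1; on 'b' 1→0 → fail=12;  out {7}∪∅={7}
  n5('accb'): parent n4 fail=1; on 'b' 1→0 → fail=12;  out ∅∪∅=∅
  n9('cabc'): parent n8 fail=17; on 'c' 17→12→0 → fail=1;  out ∅∪{0}={0}
  n15('baba'): parent n14 fail=17; on 'a' 17 → fail=20;  out ∅∪{4,6}={4,6}
  n19('abba'): parent n18 fail=12; on 'a' 12 → fail=13;  out {5}∪{4}={4,5}
  n6('accbb'): parent n5 fail=12; on 'b' 12→0 → fail=12;  out {1}∪∅={1}
  n10('cabcb'): parent n9 fail=1; on 'b' 1→0 → fail=12;  out ∅∪∅=∅
  n16('babab'): parent n15 fail=20; on 'b' 20→13 → fail=14;  out {3}∪∅={3}
  n11('cabcbb'): parent n10 fail=12; on 'b' 12→0 → fail=12;  out {2}∪∅={2}

Run:
[0] read 'a'  n0⇒n2
[1] read 'b'  n2⇒n17
[2] read 'a'  n17⇒n20  → match P4@[1:2],P6@[0:2]
[3] read 'c'  n20⇒n3 ·f  → match P0@[3:3]
[4] read 'a'  n3⇒n7 ·f
[5] read 'b'  n7⇒n8
[6] read 'b'  n8⇒n18 ·f
[7] read 'a'  n18⇒n19  → match P4@[6:7],P5@[4:7]
[8] read 'a'  n19⇒n2 ·f
[9] read 'c'  n2⇒n3  → match P0@[9:9]
[10] read 'b'  n3⇒n21  → match P7@[8:10]
[11] read 'b'  n21⇒n12 ·f
[12] read 'c'  n12⇒n1 ·f  → match P0@[12:12]
[13] read 'b'  n1⇒n12 ·f
[14] read 'c'  n12⇒n1 ·f  → match P0@[14:14]
[15] read 'a'  n1⇒n7
[16] read 'b'  n7⇒n8
[17] read 'a'  n8⇒n20 ·f  → match P4@[16:17],P6@[15:17]
[18] read 'a'  n20⇒n2 ·f
[19] read 'b'  n2⇒n17
[20] read 'a'  n17⇒n20  → match P4@[19:20],P6@[18:20]
[21] read 'a'  n20⇒n2 ·f
[22] read 'a'  n2⇒n2 ·f
[23] read 'c'  n2⇒n3  → match P0@[23:23]
[24] read 'c'  n3⇒n4  → match P0@[24:24]
[25] read 'b'  n4⇒n5
[26] read 'b'  n5⇒n6  → match P1@[22:26]
[27] read 'c'  n6⇒n1 ·f  → match P0@[27:27]
[28] read 'a'  n1⇒n7

Matches: [[2,4],[2,6],[3,0],[7,4],[7,5],[9,0],[10,7],[12,0],[14,0],[17,4],[17,6],[20,4],[20,6],[23,0],[24,0],[26,1],[27,0]]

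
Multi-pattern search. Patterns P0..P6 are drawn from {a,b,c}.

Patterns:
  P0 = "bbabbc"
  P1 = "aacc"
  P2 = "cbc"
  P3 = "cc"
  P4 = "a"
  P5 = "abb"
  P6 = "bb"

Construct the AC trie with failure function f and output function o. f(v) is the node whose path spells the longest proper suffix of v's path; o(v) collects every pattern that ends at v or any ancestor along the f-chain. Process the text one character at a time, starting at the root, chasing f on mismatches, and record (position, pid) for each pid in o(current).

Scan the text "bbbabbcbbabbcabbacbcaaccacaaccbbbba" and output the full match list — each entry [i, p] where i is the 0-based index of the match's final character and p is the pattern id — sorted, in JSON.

Build automaton:
Trie nodes:
  0='ε' goto a→7 b→1 c→11
  1='b' goto b→2
  2='bb' goto a→3  ←P6
  3='bba' goto b→4
  4='bbab' goto b→5
  5='bbabb' goto c→6
  6='bbabbc' goto ·  ←P0
  7='a' goto a→8 b→15  ←P4
  8='aa' goto c→9
  9='aac' goto c→10
  10='aacc' goto ·  ←P1
  11='c' goto b→12 c→14
  12='cb' goto c→13
  13='cbc' goto ·  ←P2
  14='cc' goto ·  ←P3
  15='ab' goto b→16
  16='abb' goto ·  ←P5

BFS fail/out derivation:
  fail(1) 'b': from fail(0)=0 chase 'b': 0 ⇒ 0;  out=∅∪out(0)=∅
  fail(7) 'a': from fail(0)=0 chase 'a': 0 ⇒ 0;  out={4}∪out(0)={4}
  fail(11) 'c': from fail(0)=0 chase 'c': 0 ⇒ 0;  out=∅∪out(0)=∅
  fail(2) 'bb': from fail(1)=0 chase 'b': 0 ⇒ 1;  out={6}∪out(1)={6}
  fail(8) 'aa': from fail(7)=0 chase 'a': 0 ⇒ 7;  out=∅∪out(7)={4}
  fail(12) 'cb': from fail(11)=0 chase 'b': 0 ⇒ 1;  out=∅∪out(1)=∅
  fail(14) 'cc': from fail(11)=0 chase 'c': 0 ⇒ 11;  out={3}∪out(11)={3}
  fail(15) 'ab': from fail(7)=0 chase 'b': 0 ⇒ 1;  out=∅∪out(1)=∅
  fail(3) 'bba': from fail(2)=1 chase 'a': 1→0 ⇒ 7;  out=∅∪out(7)={4}
  fail(9) 'aac': from fail(8)=7 chase 'c': 7→0 ⇒ 11;  out=∅∪out(11)=∅
  fail(13) 'cbc': from fail(12)=1 chase 'c': 1→0 ⇒ 11;  out={2}∪out(11)={2}
  fail(16) 'abb': from fail(15)=1 chase 'b': 1 ⇒ 2;  out={5}∪out(2)={5,6}
  fail(4) 'bbab': from fail(3)=7 chase 'b': 7 ⇒ 15;  out=∅∪out(15)=∅
  fail(10) 'aacc': from fail(9)=11 chase 'c': 11 ⇒ 14;  out={1}∪out(14)={1,3}
  fail(5) 'bbabb': from fail(4)=15 chase 'b': 15 ⇒ 16;  out=∅∪out(16)={5,6}
  fail(6) 'bbabbc': from fail(5)=16 chase 'c': 16→2→1→0 ⇒ 11;  out={0}∪out(11)={0}

Scan:
i=0 'b': node 0→1
i=1 'b': node 1→2  ** P6@[0:1]
i=2 'b': node 2→2 (fail-walked)  ** P6@[1:2]
i=3 'a': node 2→3  ** P4@[3:3]
i=4 'b': node 3→4
i=5 'b': node 4→5  ** P5@[3:5],P6@[4:5]
i=6 'c': node 5→6  ** P0@[1:6]
i=7 'b': node 6→12 (fail-walked)
i=8 'b': node 12→2 (fail-walked)  ** P6@[7:8]
i=9 'a': node 2→3  ** P4@[9:9]
i=10 'b': node 3→4
i=11 'b': node 4→5  ** P5@[9:11],P6@[10:11]
i=12 'c': node 5→6  ** P0@[7:12]
i=13 'a': node 6→7 (fail-walked)  ** P4@[13:13]
i=14 'b': node 7→15
i=15 'b': node 15→16  ** P5@[13:15],P6@[14:15]
i=16 'a': node 16→3 (fail-walked)  ** P4@[16:16]
i=17 'c': node 3→11 (fail-walked)
i=18 'b': node 11→12
i=19 'c': node 12→13  ** P2@[17:19]
i=20 'a': node 13→7 (fail-walked)  ** P4@[20:20]
i=21 'a': node 7→8  ** P4@[21:21]
i=22 'c': node 8→9
i=23 'c': node 9→10  ** P1@[20:23],P3@[22:23]
i=24 'a': node 10→7 (fail-walked)  ** P4@[24:24]
i=25 'c': node 7→11 (fail-walked)
i=26 'a': node 11→7 (fail-walked)  ** P4@[26:26]
i=27 'a': node 7→8  ** P4@[27:27]
i=28 'c': node 8→9
i=29 'c': node 9→10  ** P1@[26:29],P3@[28:29]
i=30 'b': node 10→12 (fail-walked)
i=31 'b': node 12→2 (fail-walked)  ** P6@[30:31]
i=32 'b': node 2→2 (fail-walked)  ** P6@[31:32]
i=33 'b': node 2→2 (fail-walked)  ** P6@[32:33]
i=34 'a': node 2→3  ** P4@[34:34]

All matches (sorted): [[1,6],[2,6],[3,4],[5,5],[5,6],[6,0],[8,6],[9,4],[11,5],[11,6],[12,0],[13,4],[15,5],[15,6],[16,4],[19,2],[20,4],[21,4],[23,1],[23,3],[24,4],[26,4],[27,4],[29,1],[29,3],[31,6],[32,6],[33,6],[34,4]]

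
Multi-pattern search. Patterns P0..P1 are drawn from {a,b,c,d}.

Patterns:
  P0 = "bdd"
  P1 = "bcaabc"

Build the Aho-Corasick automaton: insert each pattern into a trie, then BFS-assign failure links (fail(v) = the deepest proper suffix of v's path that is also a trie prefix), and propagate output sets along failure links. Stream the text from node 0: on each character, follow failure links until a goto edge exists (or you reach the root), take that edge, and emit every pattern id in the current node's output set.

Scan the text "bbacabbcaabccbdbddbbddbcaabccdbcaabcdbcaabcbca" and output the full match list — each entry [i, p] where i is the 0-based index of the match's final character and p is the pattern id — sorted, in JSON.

Construct AC machine:
Trie nodes:
  n0 'ε': b→1
  n1 'b': c→4 d→2
  n2 'bd': d→3
  n3 'bdd': ·  [P0 ends]
  n4 'bc': a→5
  n5 'bca': a→6
  n6 'bcaa': b→7
  n7 'bcaab': c→8
  n8 'bcaabc': ·  [P1 ends]

Failure links (BFS by depth):
  fail(1) 'b': from fail(0)=0 chase 'b': 0 ⇒ 0;  out=∅∪out(0)=∅
  fail(2) 'bd': from fail(1)=0 chase 'd': 0 ⇒ 0;  out=∅∪out(0)=∅
  fail(4) 'bc': from fail(1)=0 chase 'c': 0 ⇒ 0;  out=∅∪out(0)=∅
  fail(3) 'bdd': from fail(2)=0 chase 'd': 0 ⇒ 0;  out={0}∪out(0)={0}
  fail(5) 'bca': from fail(4)=0 chase 'a': 0 ⇒ 0;  out=∅∪out(0)=∅
  fail(6) 'bcaa': from fail(5)=0 chase 'a': 0 ⇒ 0;  out=∅∪out(0)=∅
  fail(7) 'bcaab': from fail(6)=0 chase 'b': 0 ⇒ 1;  out=∅∪out(1)=∅
  fail(8) 'bcaabc': from fail(7)=1 chase 'c': 1 ⇒ 4;  out={1}∪out(4)={1}

Scan:
pos 0 'b': at 1
pos 1 'b': at 1 (fail-walked)
pos 2 'a': at 0 (fail-walked)
pos 3 'c': at 0
pos 4 'a': at 0
pos 5 'b': at 1
pos 6 'b': at 1 (fail-walked)
pos 7 'c': at 4
pos 8 'a': at 5
pos 9 'a': at 6
pos 10 'b': at 7
pos 11 'c': at 8  emit P1@[6:11]
pos 12 'c': at 0 (fail-walked)
pos 13 'b': at 1
pos 14 'd': at 2
pos 15 'b': at 1 (fail-walked)
pos 16 'd': at 2
pos 17 'd': at 3  emit P0@[15:17]
pos 18 'b': at 1 (fail-walked)
pos 19 'b': at 1 (fail-walked)
pos 20 'd': at 2
pos 21 'd': at 3  emit P0@[19:21]
pos 22 'b': at 1 (fail-walked)
pos 23 'c': at 4
pos 24 'a': at 5
pos 25 'a': at 6
pos 26 'b': at 7
pos 27 'c': at 8  emit P1@[22:27]
pos 28 'c': at 0 (fail-walked)
pos 29 'd': at 0
pos 30 'b': at 1
pos 31 'c': at 4
pos 32 'a': at 5
pos 33 'a': at 6
pos 34 'b': at 7
pos 35 'c': at 8  emit P1@[30:35]
pos 36 'd': at 0 (fail-walked)
pos 37 'b': at 1
pos 38 'c': at 4
pos 39 'a': at 5
pos 40 'a': at 6
pos 41 'b': at 7
pos 42 'c': at 8  emit P1@[37:42]
pos 43 'b': at 1 (fail-walked)
pos 44 'c': at 4
pos 45 'a': at 5

Result: [[11,1],[17,0],[21,0],[27,1],[35,1],[42,1]]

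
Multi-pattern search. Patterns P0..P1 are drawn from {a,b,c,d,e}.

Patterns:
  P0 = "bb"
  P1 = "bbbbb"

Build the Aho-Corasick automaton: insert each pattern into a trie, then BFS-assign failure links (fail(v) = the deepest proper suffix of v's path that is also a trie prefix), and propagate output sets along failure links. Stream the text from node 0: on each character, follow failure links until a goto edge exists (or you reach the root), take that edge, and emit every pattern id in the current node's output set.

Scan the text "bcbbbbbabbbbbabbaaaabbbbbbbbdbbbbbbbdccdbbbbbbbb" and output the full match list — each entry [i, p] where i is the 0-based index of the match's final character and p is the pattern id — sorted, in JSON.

Construct AC machine:
Trie nodes:
  0='ε' goto b→1
  1='b' goto b→2
  2='bb' goto b→3  [P0 ends]
  3='bbb' goto b→4
  4='bbbb' goto b→5
  5='bbbbb' goto ·  [P1 ends]

Failure links (BFS by depth):
  n1('b'): parent n0 fail=0; on 'b' 0 → fail=0;  out ∅∪∅=∅
  n2('bb'): parent n1 fail=0; on 'b' 0 → fail=1;  out {0}∪∅={0}
  n3('bbb'): parent n2 fail=1; on 'b' 1 → fail=2;  out ∅∪{0}={0}
  n4('bbbb'): parent n3 fail=2; on 'b' 2 → fail=3;  out ∅∪{0}={0}
  n5('bbbbb'): parent n4 fail=3; on 'b' 3 → fail=4;  out {1}∪{0}={0,1}

Text stream:
i=0 'b': node 0→1
i=1 'c': node 1→0 (fail-walked)
i=2 'b': node 0→1
i=3 'b': node 1→2  emit P0@[2:3]
i=4 'b': node 2→3  emit P0@[3:4]
i=5 'b': node 3→4  emit P0@[4:5]
i=6 'b': node 4→5  emit P0@[5:6],P1@[2:6]
i=7 'a': node 5→0 (fail-walked)
i=8 'b': node 0→1
i=9 'b': node 1→2  emit P0@[8:9]
i=10 'b': node 2→3  emit P0@[9:10]
i=11 'b': node 3→4  emit P0@[10:11]
i=12 'b': node 4→5  emit P0@[11:12],P1@[8:12]
i=13 'a': node 5→0 (fail-walked)
i=14 'b': node 0→1
i=15 'b': node 1→2  emit P0@[14:15]
i=16 'a': node 2→0 (fail-walked)
i=17 'a': node 0→0
i=18 'a': node 0→0
i=19 'a': node 0→0
i=20 'b': node 0→1
i=21 'b': node 1→2  emit P0@[20:21]
i=22 'b': node 2→3  emit P0@[21:22]
i=23 'b': node 3→4  emit P0@[22:23]
i=24 'b': node 4→5  emit P0@[23:24],P1@[20:24]
i=25 'b': node 5→5 (fail-walked)  emit P0@[24:25],P1@[21:25]
i=26 'b': node 5→5 (fail-walked)  emit P0@[25:26],P1@[22:26]
i=27 'b': node 5→5 (fail-walked)  emit P0@[26:27],P1@[23:27]
i=28 'd': node 5→0 (fail-walked)
i=29 'b': node 0→1
i=30 'b': node 1→2  emit P0@[29:30]
i=31 'b': node 2→3  emit P0@[30:31]
i=32 'b': node 3→4  emit P0@[31:32]
i=33 'b': node 4→5  emit P0@[32:33],P1@[29:33]
i=34 'b': node 5→5 (fail-walked)  emit P0@[33:34],P1@[30:34]
i=35 'b': node 5→5 (fail-walked)  emit P0@[34:35],P1@[31:35]
i=36 'd': node 5→0 (fail-walked)
i=37 'c': node 0→0
i=38 'c': node 0→0
i=39 'd': node 0→0
i=40 'b': node 0→1
i=41 'b': node 1→2  emit P0@[40:41]
i=42 'b': node 2→3  emit P0@[41:42]
i=43 'b': node 3→4  emit P0@[42:43]
i=44 'b': node 4→5  emit P0@[43:44],P1@[40:44]
i=45 'b': node 5→5 (fail-walked)  emit P0@[44:45],P1@[41:45]
i=46 'b': node 5→5 (fail-walked)  emit P0@[45:46],P1@[42:46]
i=47 'b': node 5→5 (fail-walked)  emit P0@[46:47],P1@[43:47]

Matches: [[3,0],[4,0],[5,0],[6,0],[6,1],[9,0],[10,0],[11,0],[12,0],[12,1],[15,0],[21,0],[22,0],[23,0],[24,0],[24,1],[25,0],[25,1],[26,0],[26,1],[27,0],[27,1],[30,0],[31,0],[32,0],[33,0],[33,1],[34,0],[34,1],[35,0],[35,1],[41,0],[42,0],[43,0],[44,0],[44,1],[45,0],[45,1],[46,0],[46,1],[47,0],[47,1]]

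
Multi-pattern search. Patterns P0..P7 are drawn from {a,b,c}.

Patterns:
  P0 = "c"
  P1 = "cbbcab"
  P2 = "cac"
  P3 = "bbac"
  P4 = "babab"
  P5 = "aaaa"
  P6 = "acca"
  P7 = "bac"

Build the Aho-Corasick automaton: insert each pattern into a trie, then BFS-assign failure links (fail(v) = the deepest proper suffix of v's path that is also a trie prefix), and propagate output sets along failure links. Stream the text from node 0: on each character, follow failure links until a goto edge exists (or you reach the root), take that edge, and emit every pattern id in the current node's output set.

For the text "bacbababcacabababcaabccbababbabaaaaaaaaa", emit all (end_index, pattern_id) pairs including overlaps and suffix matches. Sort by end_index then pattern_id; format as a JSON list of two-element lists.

Build automaton:
Trie (insert patterns):
  0='ε' goto a→17 b→9 c→1
  1='c' goto a→7 b→2  ←P0
  2='cb' goto b→3
  3='cbb' goto c→4
  4='cbbc' goto a→5
  5='cbbca' goto b→6
  6='cbbcab' goto ·  ←P1
  7='ca' goto c→8
  8='cac' goto ·  ←P2
  9='b' goto a→13 b→10
  10='bb' goto a→11
  11='bba' goto c→12
  12='bbac' goto ·  ←P3
  13='ba' goto b→14 c→24
  14='bab' goto a→15
  15='baba' goto b→16
  16='babab' goto ·  ←P4
  17='a' goto a→18 c→21
  18='aa' goto a→19
  19='aaa' goto a→20
  20='aaaa' goto ·  ←P5
  21='ac' goto c→22
  22='acc' goto a→23
  23='acca' goto ·  ←P6
  24='bac' goto ·  ←P7

BFS fail/out derivation:
  fail(1) 'c': from fail(0)=0 chase 'c': 0 ⇒ 0;  out={0}∪out(0)={0}
  fail(9) 'b': from fail(0)=0 chase 'b': 0 ⇒ 0;  out=∅∪out(0)=∅
  fail(17) 'a': from fail(0)=0 chase 'a': 0 ⇒ 0;  out=∅∪out(0)=∅
  fail(2) 'cb': from fail(1)=0 chase 'b': 0 ⇒ 9;  out=∅∪out(9)=∅
  fail(7) 'ca': from fail(1)=0 chase 'a': 0 ⇒ 17;  out=∅∪out(17)=∅
  fail(10) 'bb': from fail(9)=0 chase 'b': 0 ⇒ 9;  out=∅∪out(9)=∅
  fail(13) 'ba': from fail(9)=0 chase 'a': 0 ⇒ 17;  out=∅∪out(17)=∅
  fail(18) 'aa': from fail(17)=0 chase 'a': 0 ⇒ 17;  out=∅∪out(17)=∅
  fail(21) 'ac': from fail(17)=0 chase 'c': 0 ⇒ 1;  out=∅∪out(1)={0}
  fail(3) 'cbb': from fail(2)=9 chase 'b': 9 ⇒ 10;  out=∅∪out(10)=∅
  fail(8) 'cac': from fail(7)=17 chase 'c': 17 ⇒ 21;  out={2}∪out(21)={0,2}
  fail(11) 'bba': from fail(10)=9 chase 'a': 9 ⇒ 13;  out=∅∪out(13)=∅
  fail(14) 'bab': from fail(13)=17 chase 'b': 17→0 ⇒ 9;  out=∅∪out(9)=∅
  fail(19) 'aaa': from fail(18)=17 chase 'a': 17 ⇒ 18;  out=∅∪out(18)=∅
  fail(22) 'acc': from fail(21)=1 chase 'c': 1→0 ⇒ 1;  out=∅∪out(1)={0}
  fail(24) 'bac': from fail(13)=17 chase 'c': 17 ⇒ 21;  out={7}∪out(21)={0,7}
  fail(4) 'cbbc': from fail(3)=10 chase 'c': 10→9→0 ⇒ 1;  out=∅∪out(1)={0}
  fail(12) 'bbac': from fail(11)=13 chase 'c': 13 ⇒ 24;  out={3}∪out(24)={0,3,7}
  fail(15) 'baba': from fail(14)=9 chase 'a': 9 ⇒ 13;  out=∅∪out(13)=∅
  fail(20) 'aaaa': from fail(19)=18 chase 'a': 18 ⇒ 19;  out={5}∪out(19)={5}
  fail(23) 'acca': from fail(22)=1 chase 'a': 1 ⇒ 7;  out={6}∪out(7)={6}
  fail(5) 'cbbca': from fail(4)=1 chase 'a': 1 ⇒ 7;  out=∅∪out(7)=∅
  fail(16) 'babab': from fail(15)=13 chase 'b': 13 ⇒ 14;  out={4}∪out(14)={4}
  fail(6) 'cbbcab': from fail(5)=7 chase 'b': 7→17→0 ⇒ 9;  out={1}∪out(9)={1}

Scan:
[0] read 'b'  n0⇒n9
[1] read 'a'  n9⇒n13
[2] read 'c'  n13⇒n24  → match P0@[2:2],P7@[0:2]
[3] read 'b'  n24⇒n2 ·f
[4] read 'a'  n2⇒n13 ·f
[5] read 'b'  n13⇒n14
[6] read 'a'  n14⇒n15
[7] read 'b'  n15⇒n16  → match P4@[3:7]
[8] read 'c'  n16⇒n1 ·f  → match P0@[8:8]
[9] read 'a'  n1⇒n7
[10] read 'c'  n7⇒n8  → match P0@[10:10],P2@[8:10]
[11] read 'a'  n8⇒n7 ·f
[12] read 'b'  n7⇒n9 ·f
[13] read 'a'  n9⇒n13
[14] read 'b'  n13⇒n14
[15] read 'a'  n14⇒n15
[16] read 'b'  n15⇒n16  → match P4@[12:16]
[17] read 'c'  n16⇒n1 ·f  → match P0@[17:17]
[18] read 'a'  n1⇒n7
[19] read 'a'  n7⇒n18 ·f
[20] read 'b'  n18⇒n9 ·f
[21] read 'c'  n9⇒n1 ·f  → match P0@[21:21]
[22] read 'c'  n1⇒n1 ·f  → match P0@[22:22]
[23] read 'b'  n1⇒n2
[24] read 'a'  n2⇒n13 ·f
[25] read 'b'  n13⇒n14
[26] read 'a'  n14⇒n15
[27] read 'b'  n15⇒n16  → match P4@[23:27]
[28] read 'b'  n16⇒n10 ·f
[29] read 'a'  n10⇒n11
[30] read 'b'  n11⇒n14 ·f
[31] read 'a'  n14⇒n15
[32] read 'a'  n15⇒n18 ·f
[33] read 'a'  n18⇒n19
[34] read 'a'  n19⇒n20  → match P5@[31:34]
[35] read 'a'  n20⇒n20 ·f  → match P5@[32:35]
[36] read 'a'  n20⇒n20 ·f  → match P5@[33:36]
[37] read 'a'  n20⇒n20 ·f  → match P5@[34:37]
[38] read 'a'  n20⇒n20 ·f  → match P5@[35:38]
[39] read 'a'  n20⇒n20 ·f  → match P5@[36:39]

All matches (sorted): [[2,0],[2,7],[7,4],[8,0],[10,0],[10,2],[16,4],[17,0],[21,0],[22,0],[27,4],[34,5],[35,5],[36,5],[37,5],[38,5],[39,5]]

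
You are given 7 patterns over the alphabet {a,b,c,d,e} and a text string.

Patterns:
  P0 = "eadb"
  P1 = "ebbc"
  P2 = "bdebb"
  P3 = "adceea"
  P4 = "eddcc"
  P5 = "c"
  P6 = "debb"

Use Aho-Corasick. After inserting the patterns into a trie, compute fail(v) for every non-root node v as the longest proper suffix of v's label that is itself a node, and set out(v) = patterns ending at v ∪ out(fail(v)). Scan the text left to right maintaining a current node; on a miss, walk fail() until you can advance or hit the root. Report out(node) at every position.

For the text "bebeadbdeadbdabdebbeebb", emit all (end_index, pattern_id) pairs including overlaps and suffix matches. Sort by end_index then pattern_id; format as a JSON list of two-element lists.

Build:
Trie (insert patterns):
  0='ε' goto a→13 b→8 c→23 d→24 e→1
  1='e' goto a→2 b→5 d→19
  2='ea' goto d→3
  3='ead' goto b→4
  4='eadb' goto ·  [P0 ends]
  5='eb' goto b→6
  6='ebb' goto c→7
  7='ebbc' goto ·  [P1 ends]
  8='b' goto d→9
  9='bd' goto e→10
  10='bde' goto b→11
  11='bdeb' goto b→12
  12='bdebb' goto ·  [P2 ends]
  13='a' goto d→14
  14='ad' goto c→15
  15='adc' goto e→16
  16='adce' goto e→17
  17='adcee' goto a→18
  18='adceea' goto ·  [P3 ends]
  19='ed' goto d→20
  20='edd' goto c→21
  21='eddc' goto c→22
  22='eddcc' goto ·  [P4 ends]
  23='c' goto ·  [P5 ends]
  24='d' goto e→25
  25='de' goto b→26
  26='deb' goto b→27
  27='debb' goto ·  [P6 ends]

Failure links (BFS by depth):
  fail(1) 'e': from fail(0)=0 chase 'e': 0 ⇒ 0;  out=∅∪out(0)=∅
  fail(8) 'b': from fail(0)=0 chase 'b': 0 ⇒ 0;  out=∅∪out(0)=∅
  fail(13) 'a': from fail(0)=0 chase 'a': 0 ⇒ 0;  out=∅∪out(0)=∅
  fail(23) 'c': from fail(0)=0 chase 'c': 0 ⇒ 0;  out={5}∪out(0)={5}
  fail(24) 'd': from fail(0)=0 chase 'd': 0 ⇒ 0;  out=∅∪out(0)=∅
  fail(2) 'ea': from fail(1)=0 chase 'a': 0 ⇒ 13;  out=∅∪out(13)=∅
  fail(5) 'eb': from fail(1)=0 chase 'b': 0 ⇒ 8;  out=∅∪out(8)=∅
  fail(9) 'bd': from fail(8)=0 chase 'd': 0 ⇒ 24;  out=∅∪out(24)=∅
  fail(14) 'ad': from fail(13)=0 chase 'd': 0 ⇒ 24;  out=∅∪out(24)=∅
  fail(19) 'ed': from fail(1)=0 chase 'd': 0 ⇒ 24;  out=∅∪out(24)=∅
  fail(25) 'de': from fail(24)=0 chase 'e': 0 ⇒ 1;  out=∅∪out(1)=∅
  fail(3) 'ead': from fail(2)=13 chase 'd': 13 ⇒ 14;  out=∅∪out(14)=∅
  fail(6) 'ebb': from fail(5)=8 chase 'b': 8→0 ⇒ 8;  out=∅∪out(8)=∅
  fail(10) 'bde': from fail(9)=24 chase 'e': 24 ⇒ 25;  out=∅∪out(25)=∅
  fail(15) 'adc': from fail(14)=24 chase 'c': 24→0 ⇒ 23;  out=∅∪out(23)={5}
  fail(20) 'edd': from fail(19)=24 chase 'd': 24→0 ⇒ 24;  out=∅∪out(24)=∅
  fail(26) 'deb': from fail(25)=1 chase 'b': 1 ⇒ 5;  out=∅∪out(5)=∅
  fail(4) 'eadb': from fail(3)=14 chase 'b': 14→24→0 ⇒ 8;  out={0}∪out(8)={0}
  fail(7) 'ebbc': from fail(6)=8 chase 'c': 8→0 ⇒ 23;  out={1}∪out(23)={1,5}
  fail(11) 'bdeb': from fail(10)=25 chase 'b': 25 ⇒ 26;  out=∅∪out(26)=∅
  fail(16) 'adce': from fail(15)=23 chase 'e': 23→0 ⇒ 1;  out=∅∪out(1)=∅
  fail(21) 'eddc': from fail(20)=24 chase 'c': 24→0 ⇒ 23;  out=∅∪out(23)={5}
  fail(27) 'debb': from fail(26)=5 chase 'b': 5 ⇒ 6;  out={6}∪out(6)={6}
  fail(12) 'bdebb': from fail(11)=26 chase 'b': 26 ⇒ 27;  out={2}∪out(27)={2,6}
  fail(17) 'adcee': from fail(16)=1 chase 'e': 1→0 ⇒ 1;  out=∅∪out(1)=∅
  fail(22) 'eddcc': from fail(21)=23 chase 'c': 23→0 ⇒ 23;  out={4}∪out(23)={4,5}
  fail(18) 'adceea': from fail(17)=1 chase 'a': 1 ⇒ 2;  out={3}∪out(2)={3}

Scan:
[0] read 'b'  n0⇒n8
[1] read 'e'  n8⇒n1 (fail-walked)
[2] read 'b'  n1⇒n5
[3] read 'e'  n5⇒n1 (fail-walked)
[4] read 'a'  n1⇒n2
[5] read 'd'  n2⇒n3
[6] read 'b'  n3⇒n4  → match P0@[3:6]
[7] read 'd'  n4⇒n9 (fail-walked)
[8] read 'e'  n9⇒n10
[9] read 'a'  n10⇒n2 (fail-walked)
[10] read 'd'  n2⇒n3
[11] read 'b'  n3⇒n4  → match P0@[8:11]
[12] read 'd'  n4⇒n9 (fail-walked)
[13] read 'a'  n9⇒n13 (fail-walked)
[14] read 'b'  n13⇒n8 (fail-walked)
[15] read 'd'  n8⇒n9
[16] read 'e'  n9⇒n10
[17] read 'b'  n10⇒n11
[18] read 'b'  n11⇒n12  → match P2@[14:18],P6@[15:18]
[19] read 'e'  n12⇒n1 (fail-walked)
[20] read 'e'  n1⇒n1 (fail-walked)
[21] read 'b'  n1⇒n5
[22] read 'b'  n5⇒n6

Result: [[6,0],[11,0],[18,2],[18,6]]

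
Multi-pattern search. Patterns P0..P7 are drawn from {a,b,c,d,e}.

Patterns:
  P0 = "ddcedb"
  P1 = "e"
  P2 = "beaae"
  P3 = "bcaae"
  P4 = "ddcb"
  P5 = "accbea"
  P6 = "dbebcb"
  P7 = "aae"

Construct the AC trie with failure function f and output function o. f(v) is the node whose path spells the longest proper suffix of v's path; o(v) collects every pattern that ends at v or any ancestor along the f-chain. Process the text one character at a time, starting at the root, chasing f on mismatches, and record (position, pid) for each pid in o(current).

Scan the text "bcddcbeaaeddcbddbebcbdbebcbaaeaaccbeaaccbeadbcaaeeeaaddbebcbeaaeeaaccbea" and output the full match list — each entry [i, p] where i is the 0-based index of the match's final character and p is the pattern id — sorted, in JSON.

Build:
Trie nodes:
  0='ε' goto a→18 b→8 d→1 e→7
  1='d' goto b→24 d→2
  2='dd' goto c→3
  3='ddc' goto b→17 e→4
  4='ddce' goto d→5
  5='ddced' goto b→6
  6='ddcedb' goto ·  [P0 ends]
  7='e' goto ·  [P1 ends]
  8='b' goto c→13 e→9
  9='be' goto a→10
  10='bea' goto a→11
  11='beaa' goto e→12
  12='beaae' goto ·  [P2 ends]
  13='bc' goto a→14
  14='bca' goto a→15
  15='bcaa' goto e→16
  16='bcaae' goto ·  [P3 ends]
  17='ddcb' goto ·  [P4 ends]
  18='a' goto a→29 c→19
  19='ac' goto c→20
  20='acc' goto b→21
  21='accb' goto e→22
  22='accbe' goto a→23
  23='accbea' goto ·  [P5 ends]
  24='db' goto e→25
  25='dbe' goto b→26
  26='dbeb' goto c→27
  27='dbebc' goto b→28
  28='dbebcb' goto ·  [P6 ends]
  29='aa' goto e→30
  30='aae' goto ·  [P7 ends]

BFS fail/out derivation:
  n1('d'): parent n0 fail=0; on 'd' 0 → fail=0;  out ∅∪∅=∅
  n7('e'): parent n0 fail=0; on 'e' 0 → fail=0;  out {1}∪∅={1}
  n8('b'): parent n0 fail=0; on 'b' 0 → fail=0;  out ∅∪∅=∅
  n18('a'): parent n0 fail=0; on 'a' 0 → fail=0;  out ∅∪∅=∅
  n2('dd'): parent n1 fail=0; on 'd' 0 → fail=1;  out ∅∪∅=∅
  n9('be'): parent n8 fail=0; on 'e' 0 → fail=7;  out ∅∪{1}={1}
  n13('bc'): parent n8 fail=0; on 'c' 0 → fail=0;  out ∅∪∅=∅
  n19('ac'): parent n18 fail=0; on 'c' 0 → fail=0;  out ∅∪∅=∅
  n24('db'): parent n1 fail=0; on 'b' 0 → fail=8;  out ∅∪∅=∅
  n29('aa'): parent n18 fail=0; on 'a' 0 → fail=18;  out ∅∪∅=∅
  n3('ddc'): parent n2 fail=1; on 'c' 1→0 → fail=0;  out ∅∪∅=∅
  n10('bea'): parent n9 fail=7; on 'a' 7→0 → fail=18;  out ∅∪∅=∅
  n14('bca'): parent n13 fail=0; on 'a' 0 → fail=18;  out ∅∪∅=∅
  n20('acc'): parent n19 fail=0; on 'c' 0 → fail=0;  out ∅∪∅=∅
  n25('dbe'): parent n24 fail=8; on 'e' 8 → fail=9;  out ∅∪{1}={1}
  n30('aae'): parent n29 fail=18; on 'e' 18→0 → fail=7;  out {7}∪{1}={1,7}
  n4('ddce'): parent n3 fail=0; on 'e' 0 → fail=7;  out ∅∪{1}={1}
  n11('beaa'): parent n10 fail=18; on 'a' 18 → fail=29;  out ∅∪∅=∅
  n15('bcaa'): parent n14 fail=18; on 'a' 18 → fail=29;  out ∅∪∅=∅
  n17('ddcb'): parent n3 fail=0; on 'b' 0 → fail=8;  out {4}∪∅={4}
  n21('accb'): parent n20 fail=0; on 'b' 0 → fail=8;  out ∅∪∅=∅
  n26('dbeb'): parent n25 fail=9; on 'b' 9→7→0 → fail=8;  out ∅∪∅=∅
  n5('ddced'): parent n4 fail=7; on 'd' 7→0 → fail=1;  out ∅∪∅=∅
  n12('beaae'): parent n11 fail=29; on 'e' 29 → fail=30;  out {2}∪{1,7}={1,2,7}
  n16('bcaae'): parent n15 fail=29; on 'e' 29 → fail=30;  out {3}∪{1,7}={1,3,7}
  n22('accbe'): parent n21 fail=8; on 'e' 8 → fail=9;  out ∅∪{1}={1}
  n27('dbebc'): parent n26 fail=8; on 'c' 8 → fail=13;  out ∅∪∅=∅
  n6('ddcedb'): parent n5 fail=1; on 'b' 1 → fail=24;  out {0}∪∅={0}
  n23('accbea'): parent n22 fail=9; on 'a' 9 → fail=10;  out {5}∪∅={5}
  n28('dbebcb'): parent n27 fail=13; on 'b' 13→0 → fail=8;  out {6}∪∅={6}

Scan:
pos 0 'b': at 8
pos 1 'c': at 13
pos 2 'd': at 1 (via fail)
pos 3 'd': at 2
pos 4 'c': at 3
pos 5 'b': at 17  ** P4@[2:5]
pos 6 'e': at 9 (via fail)  ** P1@[6:6]
pos 7 'a': at 10
pos 8 'a': at 11
pos 9 'e': at 12  ** P1@[9:9],P2@[5:9],P7@[7:9]
pos 10 'd': at 1 (via fail)
pos 11 'd': at 2
pos 12 'c': at 3
pos 13 'b': at 17  ** P4@[10:13]
pos 14 'd': at 1 (via fail)
pos 15 'd': at 2
pos 16 'b': at 24 (via fail)
pos 17 'e': at 25  ** P1@[17:17]
pos 18 'b': at 26
pos 19 'c': at 27
pos 20 'b': at 28  ** P6@[15:20]
pos 21 'd': at 1 (via fail)
pos 22 'b': at 24
pos 23 'e': at 25  ** P1@[23:23]
pos 24 'b': at 26
pos 25 'c': at 27
pos 26 'b': at 28  ** P6@[21:26]
pos 27 'a': at 18 (via fail)
pos 28 'a': at 29
pos 29 'e': at 30  ** P1@[29:29],P7@[27:29]
pos 30 'a': at 18 (via fail)
pos 31 'a': at 29
pos 32 'c': at 19 (via fail)
pos 33 'c': at 20
pos 34 'b': at 21
pos 35 'e': at 22  ** P1@[35:35]
pos 36 'a': at 23  ** P5@[31:36]
pos 37 'a': at 11 (via fail)
pos 38 'c': at 19 (via fail)
pos 39 'c': at 20
pos 40 'b': at 21
pos 41 'e': at 22  ** P1@[41:41]
pos 42 'a': at 23  ** P5@[37:42]
pos 43 'd': at 1 (via fail)
pos 44 'b': at 24
pos 45 'c': at 13 (via fail)
pos 46 'a': at 14
pos 47 'a': at 15
pos 48 'e': at 16  ** P1@[48:48],P3@[44:48],P7@[46:48]
pos 49 'e': at 7 (via fail)  ** P1@[49:49]
pos 50 'e': at 7 (via fail)  ** P1@[50:50]
pos 51 'a': at 18 (via fail)
pos 52 'a': at 29
pos 53 'd': at 1 (via fail)
pos 54 'd': at 2
pos 55 'b': at 24 (via fail)
pos 56 'e': at 25  ** P1@[56:56]
pos 57 'b': at 26
pos 58 'c': at 27
pos 59 'b': at 28  ** P6@[54:59]
pos 60 'e': at 9 (via fail)  ** P1@[60:60]
pos 61 'a': at 10
pos 62 'a': at 11
pos 63 'e': at 12  ** P1@[63:63],P2@[59:63],P7@[61:63]
pos 64 'e': at 7 (via fail)  ** P1@[64:64]
pos 65 'a': at 18 (via fail)
pos 66 'a': at 29
pos 67 'c': at 19 (via fail)
pos 68 'c': at 20
pos 69 'b': at 21
pos 70 'e': at 22  ** P1@[70:70]
pos 71 'a': at 23  ** P5@[66:71]

Matches: [[5,4],[6,1],[9,1],[9,2],[9,7],[13,4],[17,1],[20,6],[23,1],[26,6],[29,1],[29,7],[35,1],[36,5],[41,1],[42,5],[48,1],[48,3],[48,7],[49,1],[50,1],[56,1],[59,6],[60,1],[63,1],[63,2],[63,7],[64,1],[70,1],[71,5]]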